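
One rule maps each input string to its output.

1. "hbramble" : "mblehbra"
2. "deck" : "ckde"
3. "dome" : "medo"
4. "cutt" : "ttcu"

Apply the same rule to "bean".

anbe

The transformation: swap the front and back halves of the string.
Doing the same to "bean": "anbe".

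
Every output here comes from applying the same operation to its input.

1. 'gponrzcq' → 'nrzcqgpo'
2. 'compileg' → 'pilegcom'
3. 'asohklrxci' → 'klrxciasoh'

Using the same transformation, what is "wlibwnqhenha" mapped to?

The pattern: move the last character to the front, then swap the front and back halves of the string.
On "wlibwnqhenha": the first step gives "awlibwnqhenh", and the second then gives "nqhenhawlibw".
(Check on "asohklrxci": → "iasohklrxc" → "klrxciasoh" ✓)

nqhenhawlibw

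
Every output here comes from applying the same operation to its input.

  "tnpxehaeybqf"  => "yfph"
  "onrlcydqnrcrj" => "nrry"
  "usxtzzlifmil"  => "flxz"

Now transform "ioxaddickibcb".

kcxd

The rule is to keep one character in every 3, starting at position 3 (positions 3rd, 6th, 9th, ...), then swap the front and back halves of the string.
Applying that to "ioxaddickibcb" gives "kcxd".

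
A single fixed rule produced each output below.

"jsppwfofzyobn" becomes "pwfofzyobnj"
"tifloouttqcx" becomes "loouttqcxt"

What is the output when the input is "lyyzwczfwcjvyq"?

What's happening: move the first character to the end, then delete the first 2 characters.
"lyyzwczfwcjvyq" → "yyzwczfwcjvyql" → "zwczfwcjvyql".
(Check on "tifloouttqcx": → "ifloouttqcxt" → "loouttqcxt" ✓)

zwczfwcjvyql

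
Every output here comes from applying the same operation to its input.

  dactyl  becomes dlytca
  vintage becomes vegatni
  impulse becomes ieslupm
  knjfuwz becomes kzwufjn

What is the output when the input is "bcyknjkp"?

bpkjnkyc

The pattern: reverse the string, then move the last character to the front.
On "bcyknjkp": the first step gives "pkjnkycb", and the second then gives "bpkjnkyc".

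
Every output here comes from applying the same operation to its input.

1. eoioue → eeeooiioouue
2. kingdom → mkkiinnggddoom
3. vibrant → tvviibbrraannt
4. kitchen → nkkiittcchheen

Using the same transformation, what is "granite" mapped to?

eggrraanniitte

Looking at the pairs, the operation is to double every character, then move the last character to the front.
Applying both steps to "granite": "ggrraanniittee", then "eggrraanniitte".
(Check on "kingdom": → "kkiinnggddoomm" → "mkkiinnggddoom" ✓)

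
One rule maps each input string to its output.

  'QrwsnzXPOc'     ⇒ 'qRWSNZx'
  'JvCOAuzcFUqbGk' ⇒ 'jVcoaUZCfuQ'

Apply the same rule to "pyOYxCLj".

Looking at the pairs, the operation is to delete the last 3 characters, then flip the case of every letter.
Working it through for "pyOYxCLj": intermediate "pyOYx", final "PYoyX".

PYoyX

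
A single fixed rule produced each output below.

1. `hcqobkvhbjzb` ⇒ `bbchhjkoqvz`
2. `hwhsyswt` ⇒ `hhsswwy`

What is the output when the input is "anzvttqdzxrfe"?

What's happening: delete the last character, then sort the characters into alphabetical order.
Doing the same to "anzvttqdzxrfe": "adfnqrttvxzz".

adfnqrttvxzz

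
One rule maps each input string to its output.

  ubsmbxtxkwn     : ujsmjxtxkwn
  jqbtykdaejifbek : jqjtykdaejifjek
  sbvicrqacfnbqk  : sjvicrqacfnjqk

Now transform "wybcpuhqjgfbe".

What's happening: replace every "b" with "j".
"wybcpuhqjgfbe" → "wyjcpuhqjgfje".

wyjcpuhqjgfje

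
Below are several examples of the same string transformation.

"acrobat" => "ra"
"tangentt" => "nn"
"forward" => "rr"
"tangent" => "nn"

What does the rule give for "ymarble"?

Rule — keep one character in every 3, starting at position 3 (positions 3rd, 6th, 9th, ...).
For "ymarble" the result is "al".

al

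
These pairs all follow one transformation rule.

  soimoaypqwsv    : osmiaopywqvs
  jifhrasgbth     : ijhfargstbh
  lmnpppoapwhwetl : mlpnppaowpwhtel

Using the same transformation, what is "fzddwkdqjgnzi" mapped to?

The rule is to swap each adjacent pair of characters (1↔2, 3↔4, ...).
"fzddwkdqjgnzi" → "zfddkwqdgjzni".

zfddkwqdgjzni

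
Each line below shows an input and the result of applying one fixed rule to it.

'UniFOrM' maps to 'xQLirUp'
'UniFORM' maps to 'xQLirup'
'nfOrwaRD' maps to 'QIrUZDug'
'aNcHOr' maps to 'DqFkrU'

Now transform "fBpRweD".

IeSuZHg

What's happening: flip the case of every letter, then shift every letter 3 places forward in the alphabet (wrapping around).
So "fBpRweD" becomes "IeSuZHg".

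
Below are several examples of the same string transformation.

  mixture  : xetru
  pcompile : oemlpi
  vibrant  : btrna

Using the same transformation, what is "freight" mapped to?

In each case the input is transformed by: delete the first 2 characters, then take characters alternately from the front and the back (1st, last, 2nd, 2nd-last, ...).
"freight" → "eight" → "etihg".

etihg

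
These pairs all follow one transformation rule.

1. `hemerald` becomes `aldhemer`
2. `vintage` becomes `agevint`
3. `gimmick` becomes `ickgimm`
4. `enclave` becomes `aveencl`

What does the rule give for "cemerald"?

aldcemer

The rule is to move the last 3 characters to the front (rotate right by 3).
For "cemerald" the result is "aldcemer".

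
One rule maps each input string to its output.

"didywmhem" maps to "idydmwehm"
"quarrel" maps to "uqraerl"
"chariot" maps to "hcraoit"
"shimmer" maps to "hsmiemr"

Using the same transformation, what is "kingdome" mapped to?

The rule is to swap each adjacent pair of characters (1↔2, 3↔4, ...).
For "kingdome" the result is "ikgnodem".

ikgnodem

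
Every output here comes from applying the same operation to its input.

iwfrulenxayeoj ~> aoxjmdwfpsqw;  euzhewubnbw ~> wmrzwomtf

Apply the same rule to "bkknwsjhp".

tccfokb

Rule — shift every letter 8 places backward in the alphabet (wrapping around), then delete the last 2 characters.
Applying both steps to "bkknwsjhp": "tccfokbzh", then "tccfokb".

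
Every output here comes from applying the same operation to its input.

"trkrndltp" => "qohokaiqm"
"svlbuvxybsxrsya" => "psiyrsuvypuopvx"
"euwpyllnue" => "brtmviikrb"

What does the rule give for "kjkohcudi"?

hghlezraf

In each case the input is transformed by: shift every letter 3 places backward in the alphabet (wrapping around).
For "kjkohcudi" the result is "hghlezraf".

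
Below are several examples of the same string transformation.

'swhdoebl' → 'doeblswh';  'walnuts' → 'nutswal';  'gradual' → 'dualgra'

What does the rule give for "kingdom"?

The rule is to move the first 3 characters to the end (rotate left by 3).
Applying that to "kingdom" gives "gdomkin".

gdomkin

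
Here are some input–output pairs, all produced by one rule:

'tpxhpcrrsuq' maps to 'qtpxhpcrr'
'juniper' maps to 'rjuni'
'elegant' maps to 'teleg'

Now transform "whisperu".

The pattern: move the last character to the front, then delete the last 2 characters.
For "whisperu" the result is "uwhisp".

uwhisp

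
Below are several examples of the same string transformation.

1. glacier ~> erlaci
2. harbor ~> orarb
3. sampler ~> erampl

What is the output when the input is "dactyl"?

ylact

The transformation: delete the first character, then move the last 2 characters to the front (rotate right by 2).
For "dactyl", step one produces "actyl"; step two turns that into "ylact".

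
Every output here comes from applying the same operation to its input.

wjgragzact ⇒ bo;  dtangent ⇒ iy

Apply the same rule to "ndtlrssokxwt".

si

Rule — shift every letter 5 places forward in the alphabet (wrapping around), then keep only the first 2 characters.
"ndtlrssokxwt" → "siyqwxxtpcby" → "si".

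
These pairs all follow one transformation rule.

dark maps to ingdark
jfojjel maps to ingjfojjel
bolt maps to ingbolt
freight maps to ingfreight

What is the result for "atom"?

ingatom

In each case the input is transformed by: prepend "ing".
Doing the same to "atom": "ingatom".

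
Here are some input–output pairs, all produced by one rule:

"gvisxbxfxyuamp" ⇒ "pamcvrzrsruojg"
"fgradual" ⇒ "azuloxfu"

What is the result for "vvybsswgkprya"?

ppvsmmaqjeslu

The pattern: shift every letter 6 places backward in the alphabet (wrapping around), then swap each adjacent pair of characters (1↔2, 3↔4, ...).
For "vvybsswgkprya", step one produces "ppsvmmqaejlsu"; step two turns that into "ppvsmmaqjeslu".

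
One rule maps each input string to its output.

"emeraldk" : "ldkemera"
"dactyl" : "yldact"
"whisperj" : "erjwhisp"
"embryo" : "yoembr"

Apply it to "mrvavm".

Looking at the pairs, the operation is to swap the front and back halves of the string, then move the first character to the end.
"mrvavm" → "avmmrv" → "vmmrva".
(Check on "dactyl": → "tyldac" → "yldact" ✓)

vmmrva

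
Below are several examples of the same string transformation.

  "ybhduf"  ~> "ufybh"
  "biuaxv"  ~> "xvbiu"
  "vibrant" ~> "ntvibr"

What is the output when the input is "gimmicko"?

The transformation: move the last 3 characters to the front (rotate right by 3), then delete the first character.
Applying that to "gimmicko" gives "kogimmi".

kogimmi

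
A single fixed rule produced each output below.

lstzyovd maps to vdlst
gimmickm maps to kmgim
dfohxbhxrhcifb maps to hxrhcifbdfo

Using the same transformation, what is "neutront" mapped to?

The rule is to move the first 3 characters to the end (rotate left by 3), then delete the first 3 characters.
Starting from "neutront": after the first operation, "trontneu"; after the second, "ntneu".

ntneu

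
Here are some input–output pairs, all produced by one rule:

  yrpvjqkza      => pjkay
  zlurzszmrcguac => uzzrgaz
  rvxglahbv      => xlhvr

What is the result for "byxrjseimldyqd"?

xjemdqb

Looking at the pairs, the operation is to keep every other character starting from the first (positions 1st, 3rd, 5th, ...), then move the first character to the end.
On "byxrjseimldyqd": the first step gives "bxjemdq", and the second then gives "xjemdqb".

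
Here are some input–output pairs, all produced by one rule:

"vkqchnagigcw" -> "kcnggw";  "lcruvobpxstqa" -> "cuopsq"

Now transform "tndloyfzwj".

nlyzj

Each output is the input with this applied: keep every other character starting from the second (positions 2nd, 4th, 6th, ...).
Applying that to "tndloyfzwj" gives "nlyzj".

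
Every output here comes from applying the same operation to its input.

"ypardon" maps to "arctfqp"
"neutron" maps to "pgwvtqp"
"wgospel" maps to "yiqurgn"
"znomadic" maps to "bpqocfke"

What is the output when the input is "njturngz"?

The rule is to shift every letter 2 places forward in the alphabet (wrapping around).
On "njturngz" that produces "plvwtpib".

plvwtpib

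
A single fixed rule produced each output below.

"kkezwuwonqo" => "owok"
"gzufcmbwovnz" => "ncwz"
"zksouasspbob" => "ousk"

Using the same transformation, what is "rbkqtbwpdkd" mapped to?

dtpb

The transformation: keep one character in every 3, starting at position 2 (positions 2nd, 5th, 8th, ...), then swap the first and last characters.
Applying both steps to "rbkqtbwpdkd": "btpd", then "dtpb".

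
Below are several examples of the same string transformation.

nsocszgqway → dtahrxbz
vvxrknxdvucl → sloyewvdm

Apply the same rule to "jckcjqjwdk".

dkrkxel

What's happening: shift every letter 1 place forward in the alphabet (wrapping around), then delete the first 3 characters.
Applying both steps to "jckcjqjwdk": "kdldkrkxel", then "dkrkxel".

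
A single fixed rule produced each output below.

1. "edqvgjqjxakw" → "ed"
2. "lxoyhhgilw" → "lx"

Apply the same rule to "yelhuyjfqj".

ye

The rule is to keep only the first 2 characters.
So "yelhuyjfqj" becomes "ye".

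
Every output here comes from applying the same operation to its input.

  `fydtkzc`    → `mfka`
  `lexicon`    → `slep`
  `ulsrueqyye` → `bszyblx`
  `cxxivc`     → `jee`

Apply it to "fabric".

The transformation: delete the last 3 characters, then shift every letter 7 places forward in the alphabet (wrapping around).
For "fabric", step one produces "fab"; step two turns that into "mhi".

mhi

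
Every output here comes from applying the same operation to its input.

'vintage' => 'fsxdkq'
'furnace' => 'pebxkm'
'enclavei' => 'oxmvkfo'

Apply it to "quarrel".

aekbbo

Looking at the pairs, the operation is to delete the last character, then shift every letter 10 places forward in the alphabet (wrapping around).
Starting from "quarrel": after the first operation, "quarre"; after the second, "aekbbo".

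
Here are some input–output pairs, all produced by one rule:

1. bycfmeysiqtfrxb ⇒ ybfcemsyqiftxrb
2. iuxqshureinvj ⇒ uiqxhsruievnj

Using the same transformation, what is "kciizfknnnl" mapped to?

The transformation: swap each adjacent pair of characters (1↔2, 3↔4, ...).
Doing the same to "kciizfknnnl": "ckiifznknnl".

ckiifznknnl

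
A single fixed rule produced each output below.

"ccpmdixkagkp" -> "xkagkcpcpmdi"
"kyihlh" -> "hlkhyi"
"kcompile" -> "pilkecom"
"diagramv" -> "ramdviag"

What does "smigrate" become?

Rule — swap the first and last characters, then swap the front and back halves of the string.
So "smigrate" becomes "ratsemig".

ratsemig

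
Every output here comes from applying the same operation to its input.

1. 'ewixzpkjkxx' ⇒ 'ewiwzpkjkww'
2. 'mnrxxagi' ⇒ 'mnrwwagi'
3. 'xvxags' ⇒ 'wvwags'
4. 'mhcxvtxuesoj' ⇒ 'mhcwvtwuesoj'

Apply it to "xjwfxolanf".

wjwfwolanf

What's happening: replace every "x" with "w".
For "xjwfxolanf" the result is "wjwfwolanf".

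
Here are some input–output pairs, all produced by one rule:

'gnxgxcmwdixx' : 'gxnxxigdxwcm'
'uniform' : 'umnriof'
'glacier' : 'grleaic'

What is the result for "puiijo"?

In each case the input is transformed by: take characters alternately from the front and the back (1st, last, 2nd, 2nd-last, ...).
For "puiijo" the result is "poujii".

poujii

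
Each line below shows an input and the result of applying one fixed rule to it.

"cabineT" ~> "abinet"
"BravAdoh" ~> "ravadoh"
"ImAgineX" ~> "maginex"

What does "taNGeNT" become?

angent

Rule — delete the first character, then convert every letter to lowercase.
Working it through for "taNGeNT": intermediate "aNGeNT", final "angent".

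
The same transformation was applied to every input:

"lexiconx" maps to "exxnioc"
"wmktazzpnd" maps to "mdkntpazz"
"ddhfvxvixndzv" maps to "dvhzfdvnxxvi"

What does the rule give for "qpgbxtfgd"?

pdggbfxt

The pattern: delete the first character, then take characters alternately from the front and the back (1st, last, 2nd, 2nd-last, ...).
"qpgbxtfgd" → "pgbxtfgd" → "pdggbfxt".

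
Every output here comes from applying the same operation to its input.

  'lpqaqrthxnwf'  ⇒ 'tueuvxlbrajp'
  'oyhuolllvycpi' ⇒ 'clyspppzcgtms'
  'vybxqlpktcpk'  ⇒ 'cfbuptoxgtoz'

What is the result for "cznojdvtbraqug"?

Looking at the pairs, the operation is to move the first character to the end, then shift every letter 4 places forward in the alphabet (wrapping around).
Starting from "cznojdvtbraqug": after the first operation, "znojdvtbraqugc"; after the second, "drsnhzxfveuykg".

drsnhzxfveuykg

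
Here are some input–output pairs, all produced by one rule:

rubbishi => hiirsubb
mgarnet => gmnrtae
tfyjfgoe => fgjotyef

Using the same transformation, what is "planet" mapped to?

The pattern: sort the characters into alphabetical order, then move the first 2 characters to the end (rotate left by 2).
"planet" → "aelnpt" → "lnptae".

lnptae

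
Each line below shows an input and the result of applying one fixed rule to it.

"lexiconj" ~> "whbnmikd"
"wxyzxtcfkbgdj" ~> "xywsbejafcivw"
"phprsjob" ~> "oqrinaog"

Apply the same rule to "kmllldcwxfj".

Each output is the input with this applied: shift every letter 1 place backward in the alphabet (wrapping around), then move the first 2 characters to the end (rotate left by 2).
Working it through for "kmllldcwxfj": intermediate "jlkkkcbvwei", final "kkkcbvweijl".
(Check on "phprsjob": → "ogoqrina" → "oqrinaog" ✓)

kkkcbvweijl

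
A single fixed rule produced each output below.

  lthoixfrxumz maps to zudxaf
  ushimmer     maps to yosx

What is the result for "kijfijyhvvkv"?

The transformation: shift every letter 6 places forward in the alphabet (wrapping around), then keep every other character starting from the second (positions 2nd, 4th, 6th, ...).
Working it through for "kijfijyhvvkv": intermediate "qoplopenbbqb", final "olpnbb".
(Check on "lthoixfrxumz": → "rznuodlxdasf" → "zudxaf" ✓)

olpnbb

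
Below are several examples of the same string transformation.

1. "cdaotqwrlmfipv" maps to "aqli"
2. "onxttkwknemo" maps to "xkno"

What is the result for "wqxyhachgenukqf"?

The transformation: keep one character in every 3, starting at position 3 (positions 3rd, 6th, 9th, ...).
For "wqxyhachgenukqf" the result is "xaguf".

xaguf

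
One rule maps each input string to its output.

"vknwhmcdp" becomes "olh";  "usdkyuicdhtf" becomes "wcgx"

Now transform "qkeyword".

The transformation: keep one character in every 3, starting at position 2 (positions 2nd, 5th, 8th, ...), then shift every letter 4 places forward in the alphabet (wrapping around).
On "qkeyword": the first step gives "kwd", and the second then gives "oah".
(Check on "usdkyuicdhtf": → "syct" → "wcgx" ✓)

oah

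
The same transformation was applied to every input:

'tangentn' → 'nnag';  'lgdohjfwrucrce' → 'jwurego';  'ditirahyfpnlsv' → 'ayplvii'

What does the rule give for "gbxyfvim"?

In each case the input is transformed by: keep every other character starting from the second (positions 2nd, 4th, 6th, ...), then move the first 2 characters to the end (rotate left by 2).
Applying both steps to "gbxyfvim": "byvm", then "vmby".

vmby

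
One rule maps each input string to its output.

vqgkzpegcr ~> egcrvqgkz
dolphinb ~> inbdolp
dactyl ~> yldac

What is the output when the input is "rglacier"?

The pattern: swap the front and back halves of the string, then delete the first character.
Starting from "rglacier": after the first operation, "cierrgla"; after the second, "ierrgla".
(Check on "vqgkzpegcr": → "pegcrvqgkz" → "egcrvqgkz" ✓)

ierrgla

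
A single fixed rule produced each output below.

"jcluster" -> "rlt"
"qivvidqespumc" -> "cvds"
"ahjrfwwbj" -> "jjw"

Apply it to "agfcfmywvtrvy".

yfmv

The pattern: move the last 2 characters to the front (rotate right by 2), then keep one character in every 3, starting at position 2 (positions 2nd, 5th, 8th, ...).
For "agfcfmywvtrvy", step one produces "vyagfcfmywvtr"; step two turns that into "yfmv".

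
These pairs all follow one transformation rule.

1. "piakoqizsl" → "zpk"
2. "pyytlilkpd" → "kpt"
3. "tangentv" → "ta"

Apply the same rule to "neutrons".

ne

The rule is to swap the front and back halves of the string, then keep one character in every 3, starting at position 3 (positions 3rd, 6th, 9th, ...).
Working it through for "neutrons": intermediate "ronsneut", final "ne".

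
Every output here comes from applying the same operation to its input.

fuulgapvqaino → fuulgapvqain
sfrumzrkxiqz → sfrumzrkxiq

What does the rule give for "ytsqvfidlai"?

In each case the input is transformed by: delete the last character.
So "ytsqvfidlai" becomes "ytsqvfidla".

ytsqvfidla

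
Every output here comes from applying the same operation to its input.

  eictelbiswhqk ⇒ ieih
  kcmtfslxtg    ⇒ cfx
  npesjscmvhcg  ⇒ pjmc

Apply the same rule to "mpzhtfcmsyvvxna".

Rule — keep one character in every 3, starting at position 2 (positions 2nd, 5th, 8th, ...).
On "mpzhtfcmsyvvxna" that produces "ptmvn".

ptmvn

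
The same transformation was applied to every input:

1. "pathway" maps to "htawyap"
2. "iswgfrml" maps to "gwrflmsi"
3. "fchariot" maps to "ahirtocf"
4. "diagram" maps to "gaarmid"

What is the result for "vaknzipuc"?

The rule is to swap each adjacent pair of characters (1↔2, 3↔4, ...), then move the first 2 characters to the end (rotate left by 2).
Starting from "vaknzipuc": after the first operation, "avnkizupc"; after the second, "nkizupcav".

nkizupcav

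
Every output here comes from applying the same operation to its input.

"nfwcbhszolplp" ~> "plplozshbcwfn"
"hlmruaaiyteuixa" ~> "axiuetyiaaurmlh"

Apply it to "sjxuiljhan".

nahjliuxjs

Rule — reverse the string.
So "sjxuiljhan" becomes "nahjliuxjs".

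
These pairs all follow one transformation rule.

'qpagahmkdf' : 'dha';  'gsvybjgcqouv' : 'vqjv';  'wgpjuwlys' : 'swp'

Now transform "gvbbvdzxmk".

The transformation: keep one character in every 3, starting at position 3 (positions 3rd, 6th, 9th, ...), then reverse the string.
"gvbbvdzxmk" → "bdm" → "mdb".

mdb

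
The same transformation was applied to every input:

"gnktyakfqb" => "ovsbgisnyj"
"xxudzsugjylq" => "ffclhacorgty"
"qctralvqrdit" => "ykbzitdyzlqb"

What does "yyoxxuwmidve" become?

ggwffceuqldm

The pattern: shift every letter 8 places forward in the alphabet (wrapping around).
Doing the same to "yyoxxuwmidve": "ggwffceuqldm".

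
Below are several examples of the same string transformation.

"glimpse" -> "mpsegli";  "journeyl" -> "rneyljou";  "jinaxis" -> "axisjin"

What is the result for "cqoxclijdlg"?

xclijdlgcqo

The pattern: move the first 3 characters to the end (rotate left by 3).
Doing the same to "cqoxclijdlg": "xclijdlgcqo".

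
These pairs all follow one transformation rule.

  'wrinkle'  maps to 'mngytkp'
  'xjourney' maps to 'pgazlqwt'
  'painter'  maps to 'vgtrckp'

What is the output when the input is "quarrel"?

Rule — shift every letter 2 places forward in the alphabet (wrapping around), then move the last 3 characters to the front (rotate right by 3).
Doing the same to "quarrel": "tgnswct".

tgnswct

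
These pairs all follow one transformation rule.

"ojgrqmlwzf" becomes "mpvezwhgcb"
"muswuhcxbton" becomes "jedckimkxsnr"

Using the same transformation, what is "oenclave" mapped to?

The transformation: shift every letter 10 places backward in the alphabet (wrapping around), then move the last 3 characters to the front (rotate right by 3).
Doing the same to "oenclave": "qlueudsb".

qlueudsb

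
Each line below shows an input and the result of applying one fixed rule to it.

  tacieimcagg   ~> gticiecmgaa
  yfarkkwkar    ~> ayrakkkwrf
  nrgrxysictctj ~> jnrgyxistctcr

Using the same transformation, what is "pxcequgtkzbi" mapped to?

The rule is to swap each adjacent pair of characters (1↔2, 3↔4, ...), then swap the first and last characters.
Applying both steps to "pxcequgtkzbi": "xpecuqtgzkib", then "bpecuqtgzkix".

bpecuqtgzkix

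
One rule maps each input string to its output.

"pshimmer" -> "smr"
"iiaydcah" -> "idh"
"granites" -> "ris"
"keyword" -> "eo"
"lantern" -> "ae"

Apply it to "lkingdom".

kgm

In each case the input is transformed by: keep one character in every 3, starting at position 2 (positions 2nd, 5th, 8th, ...).
"lkingdom" → "kgm".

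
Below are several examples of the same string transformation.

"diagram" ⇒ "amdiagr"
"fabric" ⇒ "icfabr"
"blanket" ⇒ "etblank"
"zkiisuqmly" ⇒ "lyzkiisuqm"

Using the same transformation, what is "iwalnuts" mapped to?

In each case the input is transformed by: move the last 2 characters to the front (rotate right by 2).
So "iwalnuts" becomes "tsiwalnu".

tsiwalnu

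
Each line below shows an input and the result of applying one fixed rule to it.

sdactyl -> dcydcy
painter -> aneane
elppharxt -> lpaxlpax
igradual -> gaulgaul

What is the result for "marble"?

abeabe

Looking at the pairs, the operation is to keep every other character starting from the second (positions 2nd, 4th, 6th, ...), then write the whole string twice.
Starting from "marble": after the first operation, "abe"; after the second, "abeabe".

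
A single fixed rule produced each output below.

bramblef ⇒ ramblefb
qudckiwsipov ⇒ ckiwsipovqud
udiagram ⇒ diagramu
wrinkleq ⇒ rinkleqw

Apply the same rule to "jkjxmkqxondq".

Rule — swap the front and back halves of the string, then move the last 3 characters to the front (rotate right by 3).
On "jkjxmkqxondq" that produces "xmkqxondqjkj".

xmkqxondqjkj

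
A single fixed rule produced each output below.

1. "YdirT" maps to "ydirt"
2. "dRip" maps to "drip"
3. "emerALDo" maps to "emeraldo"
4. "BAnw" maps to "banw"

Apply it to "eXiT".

exit

In each case the input is transformed by: convert every letter to lowercase.
"eXiT" → "exit".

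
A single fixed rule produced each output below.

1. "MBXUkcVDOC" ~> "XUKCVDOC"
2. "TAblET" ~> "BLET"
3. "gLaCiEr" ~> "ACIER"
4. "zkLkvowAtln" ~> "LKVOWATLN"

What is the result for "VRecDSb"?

ECDSB

What's happening: delete the first 2 characters, then convert every letter to uppercase.
For "VRecDSb", step one produces "ecDSb"; step two turns that into "ECDSB".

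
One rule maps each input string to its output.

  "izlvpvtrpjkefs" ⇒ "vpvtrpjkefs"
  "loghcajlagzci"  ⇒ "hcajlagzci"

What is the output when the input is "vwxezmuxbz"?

Each output is the input with this applied: delete the first 3 characters.
"vwxezmuxbz" → "ezmuxbz".

ezmuxbz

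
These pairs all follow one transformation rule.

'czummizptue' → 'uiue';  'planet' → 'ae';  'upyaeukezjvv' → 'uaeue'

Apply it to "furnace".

uae

In each case the input is transformed by: keep only the vowels.
Doing the same to "furnace": "uae".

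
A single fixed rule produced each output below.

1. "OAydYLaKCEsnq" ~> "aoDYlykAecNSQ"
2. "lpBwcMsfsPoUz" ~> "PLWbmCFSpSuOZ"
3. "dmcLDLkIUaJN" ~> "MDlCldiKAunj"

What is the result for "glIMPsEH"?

What's happening: flip the case of every letter, then swap each adjacent pair of characters (1↔2, 3↔4, ...).
"glIMPsEH" → "GLimpSeh" → "LGmiSphe".

LGmiSphe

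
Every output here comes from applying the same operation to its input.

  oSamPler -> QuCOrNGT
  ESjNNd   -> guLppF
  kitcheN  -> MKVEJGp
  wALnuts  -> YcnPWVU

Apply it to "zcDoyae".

BEfQACG

Each output is the input with this applied: flip the case of every letter, then shift every letter 2 places forward in the alphabet (wrapping around).
So "zcDoyae" becomes "BEfQACG".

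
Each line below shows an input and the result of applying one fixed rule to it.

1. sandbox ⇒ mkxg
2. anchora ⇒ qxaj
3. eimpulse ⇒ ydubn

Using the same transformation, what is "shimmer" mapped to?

vvna

In each case the input is transformed by: shift every letter 9 places forward in the alphabet (wrapping around), then delete the first 3 characters.
Starting from "shimmer": after the first operation, "bqrvvna"; after the second, "vvna".
(Check on "sandbox": → "bjwmkxg" → "mkxg" ✓)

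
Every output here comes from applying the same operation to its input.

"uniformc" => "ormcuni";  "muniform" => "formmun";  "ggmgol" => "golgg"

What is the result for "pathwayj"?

wayjpat

The transformation: swap the front and back halves of the string, then delete the last character.
"pathwayj" → "wayjpat".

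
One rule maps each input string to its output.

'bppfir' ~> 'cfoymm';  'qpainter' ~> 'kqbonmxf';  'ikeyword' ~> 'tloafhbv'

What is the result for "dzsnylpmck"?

imjzhawpkv

Looking at the pairs, the operation is to swap the front and back halves of the string, then shift every letter 3 places backward in the alphabet (wrapping around).
So "dzsnylpmck" becomes "imjzhawpkv".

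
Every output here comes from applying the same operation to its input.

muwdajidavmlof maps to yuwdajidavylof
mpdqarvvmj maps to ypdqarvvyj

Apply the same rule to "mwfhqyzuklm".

Each output is the input with this applied: replace every "m" with "y".
On "mwfhqyzuklm" that produces "ywfhqyzukly".

ywfhqyzukly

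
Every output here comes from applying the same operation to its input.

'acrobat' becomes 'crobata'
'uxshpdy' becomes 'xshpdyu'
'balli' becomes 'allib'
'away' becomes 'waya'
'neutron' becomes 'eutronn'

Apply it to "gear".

earg

Each output is the input with this applied: move the first character to the end.
For "gear" the result is "earg".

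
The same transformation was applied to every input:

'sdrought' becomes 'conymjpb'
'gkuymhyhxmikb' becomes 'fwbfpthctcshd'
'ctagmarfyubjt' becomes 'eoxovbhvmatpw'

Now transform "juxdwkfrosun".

piepsyrfamjn

The rule is to move the last 2 characters to the front (rotate right by 2), then shift every letter 5 places backward in the alphabet (wrapping around).
Applying that to "juxdwkfrosun" gives "piepsyrfamjn".
(Check on "ctagmarfyubjt": → "jtctagmarfyub" → "eoxovbhvmatpw" ✓)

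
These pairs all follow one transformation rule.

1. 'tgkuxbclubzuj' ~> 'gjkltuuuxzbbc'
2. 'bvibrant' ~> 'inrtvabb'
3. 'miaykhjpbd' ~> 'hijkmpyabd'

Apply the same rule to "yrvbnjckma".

What's happening: sort the characters into alphabetical order, then move the first 3 characters to the end (rotate left by 3).
For "yrvbnjckma", step one produces "abcjkmnrvy"; step two turns that into "jkmnrvyabc".
(Check on "tgkuxbclubzuj": → "bbcgjkltuuuxz" → "gjkltuuuxzbbc" ✓)

jkmnrvyabc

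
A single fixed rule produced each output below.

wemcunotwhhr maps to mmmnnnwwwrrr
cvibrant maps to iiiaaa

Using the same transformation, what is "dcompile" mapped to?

oooiii

The rule is to keep one character in every 3, starting at position 3 (positions 3rd, 6th, 9th, ...), then repeat every character 3 times.
Starting from "dcompile": after the first operation, "oi"; after the second, "oooiii".
(Check on "wemcunotwhhr": → "mnwr" → "mmmnnnwwwrrr" ✓)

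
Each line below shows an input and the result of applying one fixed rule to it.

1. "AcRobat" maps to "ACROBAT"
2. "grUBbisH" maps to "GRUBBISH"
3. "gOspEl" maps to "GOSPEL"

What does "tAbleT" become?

TABLET

In each case the input is transformed by: convert every letter to uppercase.
"tAbleT" → "TABLET".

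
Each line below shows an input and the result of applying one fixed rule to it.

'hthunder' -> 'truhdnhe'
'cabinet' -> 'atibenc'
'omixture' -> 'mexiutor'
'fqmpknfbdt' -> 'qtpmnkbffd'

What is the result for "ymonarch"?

The rule is to swap the first and last characters, then swap each adjacent pair of characters (1↔2, 3↔4, ...).
Applying both steps to "ymonarch": "hmonarcy", then "mhnorayc".

mhnorayc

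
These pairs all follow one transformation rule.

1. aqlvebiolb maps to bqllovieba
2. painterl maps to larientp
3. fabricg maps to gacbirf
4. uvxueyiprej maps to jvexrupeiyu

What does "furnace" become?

eucranf

In each case the input is transformed by: take characters alternately from the front and the back (1st, last, 2nd, 2nd-last, ...), then move the first character to the end.
On "furnace": the first step gives "feucran", and the second then gives "eucranf".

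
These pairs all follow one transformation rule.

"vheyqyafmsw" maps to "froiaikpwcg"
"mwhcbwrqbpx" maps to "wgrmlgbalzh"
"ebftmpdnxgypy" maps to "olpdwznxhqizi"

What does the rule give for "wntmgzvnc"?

The rule is to shift every letter 10 places forward in the alphabet (wrapping around).
On "wntmgzvnc" that produces "gxdwqjfxm".

gxdwqjfxm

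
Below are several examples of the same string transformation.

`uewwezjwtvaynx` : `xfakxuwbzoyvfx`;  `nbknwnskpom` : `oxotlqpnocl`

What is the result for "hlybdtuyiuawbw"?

ceuvzjvbxcximz

Rule — move the first 3 characters to the end (rotate left by 3), then shift every letter 1 place forward in the alphabet (wrapping around).
Starting from "hlybdtuyiuawbw": after the first operation, "bdtuyiuawbwhly"; after the second, "ceuvzjvbxcximz".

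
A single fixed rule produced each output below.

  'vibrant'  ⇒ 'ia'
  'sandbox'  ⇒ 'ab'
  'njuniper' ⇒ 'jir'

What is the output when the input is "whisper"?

What's happening: keep one character in every 3, starting at position 2 (positions 2nd, 5th, 8th, ...).
On "whisper" that produces "hp".

hp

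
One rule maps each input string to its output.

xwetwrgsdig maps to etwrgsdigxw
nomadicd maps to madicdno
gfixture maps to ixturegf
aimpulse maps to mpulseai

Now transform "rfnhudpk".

Each output is the input with this applied: move the first 2 characters to the end (rotate left by 2).
Applying that to "rfnhudpk" gives "nhudpkrf".

nhudpkrf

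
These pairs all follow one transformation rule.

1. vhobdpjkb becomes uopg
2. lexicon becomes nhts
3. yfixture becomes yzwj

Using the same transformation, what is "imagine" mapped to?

In each case the input is transformed by: shift every letter 5 places forward in the alphabet (wrapping around), then keep only the last 4 characters.
On "imagine": the first step gives "nrflnsj", and the second then gives "lnsj".

lnsj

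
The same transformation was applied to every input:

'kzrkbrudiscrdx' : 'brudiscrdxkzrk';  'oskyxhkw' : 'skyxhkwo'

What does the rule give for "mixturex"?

ixturexm

What's happening: swap the front and back halves of the string, then move the last 3 characters to the front (rotate right by 3).
Working it through for "mixturex": intermediate "urexmixt", final "ixturexm".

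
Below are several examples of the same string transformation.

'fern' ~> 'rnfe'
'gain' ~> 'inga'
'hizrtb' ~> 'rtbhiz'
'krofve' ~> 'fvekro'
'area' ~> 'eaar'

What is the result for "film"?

In each case the input is transformed by: swap the front and back halves of the string.
Doing the same to "film": "lmfi".

lmfi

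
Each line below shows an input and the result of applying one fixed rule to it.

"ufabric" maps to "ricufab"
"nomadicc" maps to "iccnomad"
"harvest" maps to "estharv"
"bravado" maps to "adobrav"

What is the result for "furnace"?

acefurn

The rule is to move the last 3 characters to the front (rotate right by 3).
For "furnace" the result is "acefurn".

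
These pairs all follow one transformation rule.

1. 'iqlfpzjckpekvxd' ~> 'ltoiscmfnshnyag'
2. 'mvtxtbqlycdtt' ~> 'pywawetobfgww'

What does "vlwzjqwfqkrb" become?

yozcmtzitnue

The rule is to shift every letter 3 places forward in the alphabet (wrapping around).
On "vlwzjqwfqkrb" that produces "yozcmtzitnue".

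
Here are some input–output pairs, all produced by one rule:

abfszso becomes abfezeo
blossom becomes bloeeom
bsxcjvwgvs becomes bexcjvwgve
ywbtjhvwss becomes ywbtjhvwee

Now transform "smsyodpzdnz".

Each output is the input with this applied: replace every "s" with "e".
"smsyodpzdnz" → "emeyodpzdnz".

emeyodpzdnz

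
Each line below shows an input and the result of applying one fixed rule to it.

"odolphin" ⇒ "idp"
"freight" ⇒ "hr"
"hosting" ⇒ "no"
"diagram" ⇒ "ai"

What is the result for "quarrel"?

eu

The rule is to move the last 3 characters to the front (rotate right by 3), then keep one character in every 3, starting at position 2 (positions 2nd, 5th, 8th, ...).
On "quarrel" that produces "eu".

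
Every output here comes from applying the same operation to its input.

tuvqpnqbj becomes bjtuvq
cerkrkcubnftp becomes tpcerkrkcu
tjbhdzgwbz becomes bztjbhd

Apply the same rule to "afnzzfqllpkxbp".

Each output is the input with this applied: move the last 2 characters to the front (rotate right by 2), then delete the last 3 characters.
Applying both steps to "afnzzfqllpkxbp": "bpafnzzfqllpkx", then "bpafnzzfqll".

bpafnzzfqll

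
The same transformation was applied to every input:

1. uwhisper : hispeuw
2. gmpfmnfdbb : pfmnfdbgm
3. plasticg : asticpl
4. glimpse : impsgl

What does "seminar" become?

The pattern: delete the last character, then move the first 2 characters to the end (rotate left by 2).
"seminar" → "semina" → "minase".

minase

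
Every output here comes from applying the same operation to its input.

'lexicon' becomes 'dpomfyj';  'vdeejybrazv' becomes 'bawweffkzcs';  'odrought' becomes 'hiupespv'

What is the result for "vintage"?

bhfwjou

Looking at the pairs, the operation is to shift every letter 1 place forward in the alphabet (wrapping around), then move the last 3 characters to the front (rotate right by 3).
Doing the same to "vintage": "bhfwjou".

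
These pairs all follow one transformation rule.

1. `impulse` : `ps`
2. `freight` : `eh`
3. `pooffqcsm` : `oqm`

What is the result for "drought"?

Rule — keep one character in every 3, starting at position 3 (positions 3rd, 6th, 9th, ...).
On "drought" that produces "oh".

oh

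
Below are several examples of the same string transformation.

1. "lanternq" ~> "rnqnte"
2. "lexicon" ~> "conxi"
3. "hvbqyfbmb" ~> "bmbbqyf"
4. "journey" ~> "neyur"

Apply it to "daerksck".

sckerk

The pattern: delete the first 2 characters, then move the last 3 characters to the front (rotate right by 3).
Starting from "daerksck": after the first operation, "erksck"; after the second, "sckerk".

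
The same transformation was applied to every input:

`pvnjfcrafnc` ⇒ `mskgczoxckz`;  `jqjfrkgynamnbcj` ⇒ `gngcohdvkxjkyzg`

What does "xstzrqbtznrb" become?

What's happening: shift every letter 3 places backward in the alphabet (wrapping around).
Doing the same to "xstzrqbtznrb": "upqwonyqwkoy".

upqwonyqwkoy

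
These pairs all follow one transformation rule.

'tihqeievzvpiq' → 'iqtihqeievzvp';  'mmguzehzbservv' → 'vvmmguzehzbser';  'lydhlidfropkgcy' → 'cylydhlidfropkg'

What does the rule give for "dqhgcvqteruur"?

urdqhgcvqteru

The pattern: move the last 2 characters to the front (rotate right by 2).
On "dqhgcvqteruur" that produces "urdqhgcvqteru".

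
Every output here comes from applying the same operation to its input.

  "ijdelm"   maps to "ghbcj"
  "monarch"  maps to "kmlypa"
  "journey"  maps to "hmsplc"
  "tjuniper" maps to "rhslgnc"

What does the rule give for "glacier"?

ejyagc

In each case the input is transformed by: shift every letter 2 places backward in the alphabet (wrapping around), then delete the last character.
For "glacier" the result is "ejyagc".
(Check on "ijdelm": → "ghbcjk" → "ghbcj" ✓)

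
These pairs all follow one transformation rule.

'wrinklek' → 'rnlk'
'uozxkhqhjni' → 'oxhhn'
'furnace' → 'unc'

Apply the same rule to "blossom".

What's happening: keep every other character starting from the second (positions 2nd, 4th, 6th, ...).
Applying that to "blossom" gives "lso".

lso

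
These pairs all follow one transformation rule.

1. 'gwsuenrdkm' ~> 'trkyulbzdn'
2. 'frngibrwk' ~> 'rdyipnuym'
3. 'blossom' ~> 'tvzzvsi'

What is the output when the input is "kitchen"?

ulojapr

Rule — shift every letter 7 places forward in the alphabet (wrapping around), then reverse the string.
Applying both steps to "kitchen": "rpajolu", then "ulojapr".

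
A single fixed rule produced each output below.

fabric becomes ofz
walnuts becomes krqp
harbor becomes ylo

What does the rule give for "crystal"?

Looking at the pairs, the operation is to shift every letter 3 places backward in the alphabet (wrapping around), then delete the first 3 characters.
Starting from "crystal": after the first operation, "zovpqxi"; after the second, "pqxi".

pqxi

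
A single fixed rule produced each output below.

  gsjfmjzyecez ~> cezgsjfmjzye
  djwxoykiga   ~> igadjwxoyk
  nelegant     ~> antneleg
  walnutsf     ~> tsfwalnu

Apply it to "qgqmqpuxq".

In each case the input is transformed by: move the last 3 characters to the front (rotate right by 3).
Doing the same to "qgqmqpuxq": "uxqqgqmqp".

uxqqgqmqp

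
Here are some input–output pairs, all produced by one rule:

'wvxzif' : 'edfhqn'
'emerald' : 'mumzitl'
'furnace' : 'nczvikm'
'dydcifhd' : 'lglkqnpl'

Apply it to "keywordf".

The transformation: shift every letter 8 places forward in the alphabet (wrapping around).
For "keywordf" the result is "smgewzln".

smgewzln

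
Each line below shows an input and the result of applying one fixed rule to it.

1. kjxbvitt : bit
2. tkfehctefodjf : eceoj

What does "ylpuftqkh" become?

utk

The transformation: keep every other character starting from the second (positions 2nd, 4th, 6th, ...), then delete the first character.
Starting from "ylpuftqkh": after the first operation, "lutk"; after the second, "utk".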